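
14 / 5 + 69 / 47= 1003 / 235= 4.27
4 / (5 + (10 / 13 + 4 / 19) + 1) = 247 / 431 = 0.57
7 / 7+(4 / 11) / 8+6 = 155 / 22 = 7.05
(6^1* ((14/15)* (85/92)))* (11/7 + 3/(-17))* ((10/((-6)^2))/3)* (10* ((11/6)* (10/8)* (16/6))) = 228250/5589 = 40.84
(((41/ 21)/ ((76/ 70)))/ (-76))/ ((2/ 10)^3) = -25625/ 8664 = -2.96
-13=-13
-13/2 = -6.50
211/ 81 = 2.60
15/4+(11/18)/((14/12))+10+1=1283/84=15.27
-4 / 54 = -2 / 27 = -0.07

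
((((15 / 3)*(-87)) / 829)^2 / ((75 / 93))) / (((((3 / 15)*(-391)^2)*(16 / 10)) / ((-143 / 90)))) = -18640765 / 1681057461136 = -0.00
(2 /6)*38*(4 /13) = 152 /39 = 3.90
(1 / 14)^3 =1 / 2744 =0.00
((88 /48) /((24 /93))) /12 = 341 /576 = 0.59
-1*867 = -867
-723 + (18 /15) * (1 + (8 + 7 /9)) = -10669 /15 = -711.27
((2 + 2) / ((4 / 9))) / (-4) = -9 / 4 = -2.25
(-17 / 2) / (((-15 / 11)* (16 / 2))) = 187 / 240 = 0.78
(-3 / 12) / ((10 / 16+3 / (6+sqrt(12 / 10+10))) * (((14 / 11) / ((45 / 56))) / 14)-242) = 367403355 / 355421850764-2079 * sqrt(70) / 88855462691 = 0.00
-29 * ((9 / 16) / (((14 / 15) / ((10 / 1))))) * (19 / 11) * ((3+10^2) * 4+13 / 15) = -13959585 / 112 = -124639.15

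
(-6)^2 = 36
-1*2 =-2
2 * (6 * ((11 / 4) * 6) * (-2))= -396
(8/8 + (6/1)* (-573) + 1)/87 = -3436/87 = -39.49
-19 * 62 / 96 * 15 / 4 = -2945 / 64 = -46.02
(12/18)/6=0.11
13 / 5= 2.60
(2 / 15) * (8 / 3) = 16 / 45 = 0.36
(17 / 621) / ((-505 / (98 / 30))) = -833 / 4704075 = -0.00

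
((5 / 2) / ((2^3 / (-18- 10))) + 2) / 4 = -27 / 16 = -1.69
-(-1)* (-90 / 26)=-45 / 13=-3.46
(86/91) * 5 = 430/91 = 4.73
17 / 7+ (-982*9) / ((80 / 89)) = -2752357 / 280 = -9829.85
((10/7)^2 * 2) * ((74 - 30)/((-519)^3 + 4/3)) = -26400/20550358577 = -0.00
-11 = -11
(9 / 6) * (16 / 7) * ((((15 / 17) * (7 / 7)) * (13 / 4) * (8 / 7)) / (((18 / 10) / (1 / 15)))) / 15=208 / 7497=0.03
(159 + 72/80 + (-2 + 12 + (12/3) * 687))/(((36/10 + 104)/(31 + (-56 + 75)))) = 1355.90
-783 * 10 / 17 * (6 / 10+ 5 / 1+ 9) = -114318 / 17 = -6724.59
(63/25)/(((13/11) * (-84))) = -33/1300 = -0.03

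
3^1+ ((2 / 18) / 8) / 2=433 / 144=3.01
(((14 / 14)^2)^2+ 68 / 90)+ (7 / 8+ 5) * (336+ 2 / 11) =1976.82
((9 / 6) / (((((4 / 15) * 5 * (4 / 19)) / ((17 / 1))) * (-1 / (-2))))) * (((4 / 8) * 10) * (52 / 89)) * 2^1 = 188955 / 178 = 1061.54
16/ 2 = 8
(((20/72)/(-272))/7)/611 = -5/20940192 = -0.00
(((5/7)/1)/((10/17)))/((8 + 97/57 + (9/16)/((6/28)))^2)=1767456/221169487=0.01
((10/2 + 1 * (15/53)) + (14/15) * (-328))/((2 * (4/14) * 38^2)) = -209279/573990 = -0.36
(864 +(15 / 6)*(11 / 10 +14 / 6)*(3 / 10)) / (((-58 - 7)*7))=-34663 / 18200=-1.90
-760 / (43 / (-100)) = 76000 / 43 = 1767.44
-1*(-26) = 26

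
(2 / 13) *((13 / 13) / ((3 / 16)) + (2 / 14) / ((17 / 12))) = 3880 / 4641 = 0.84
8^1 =8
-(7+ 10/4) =-19/2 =-9.50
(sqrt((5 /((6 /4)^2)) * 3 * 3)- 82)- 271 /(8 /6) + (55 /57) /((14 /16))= -453499 /1596 + 2 * sqrt(5)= -279.68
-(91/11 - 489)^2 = -27962944/121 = -231098.71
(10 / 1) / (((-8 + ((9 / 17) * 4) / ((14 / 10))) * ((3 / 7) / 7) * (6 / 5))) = -145775 / 6948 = -20.98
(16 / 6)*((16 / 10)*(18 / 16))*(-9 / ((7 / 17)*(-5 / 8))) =167.86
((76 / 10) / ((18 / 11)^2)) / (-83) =-0.03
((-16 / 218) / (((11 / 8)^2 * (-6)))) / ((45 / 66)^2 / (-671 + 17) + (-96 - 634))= -2048 / 231071505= -0.00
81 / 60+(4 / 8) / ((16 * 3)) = 653 / 480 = 1.36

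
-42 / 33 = -14 / 11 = -1.27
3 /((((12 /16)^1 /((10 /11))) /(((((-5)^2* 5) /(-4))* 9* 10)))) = -112500 /11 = -10227.27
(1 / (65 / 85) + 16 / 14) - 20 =-1597 / 91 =-17.55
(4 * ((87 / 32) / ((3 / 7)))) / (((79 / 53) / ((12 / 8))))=32277 / 1264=25.54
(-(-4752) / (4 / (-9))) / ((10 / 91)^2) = -22135113 / 25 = -885404.52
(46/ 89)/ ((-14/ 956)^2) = 10510264/ 4361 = 2410.06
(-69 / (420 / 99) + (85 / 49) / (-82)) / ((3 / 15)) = -654349 / 8036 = -81.43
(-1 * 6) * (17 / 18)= -17 / 3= -5.67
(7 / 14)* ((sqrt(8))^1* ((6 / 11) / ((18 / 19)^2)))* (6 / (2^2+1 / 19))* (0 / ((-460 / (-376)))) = 0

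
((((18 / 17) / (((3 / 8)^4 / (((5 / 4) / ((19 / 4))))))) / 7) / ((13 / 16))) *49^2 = 224788480 / 37791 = 5948.20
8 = 8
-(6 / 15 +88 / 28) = -124 / 35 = -3.54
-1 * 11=-11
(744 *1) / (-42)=-124 / 7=-17.71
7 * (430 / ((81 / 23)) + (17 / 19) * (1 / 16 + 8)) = 22289351 / 24624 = 905.19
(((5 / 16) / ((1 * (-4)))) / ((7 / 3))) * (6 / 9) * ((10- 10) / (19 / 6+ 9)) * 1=0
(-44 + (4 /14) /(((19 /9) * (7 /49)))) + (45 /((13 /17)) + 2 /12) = 23653 /1482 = 15.96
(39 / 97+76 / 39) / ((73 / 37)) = 329041 / 276159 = 1.19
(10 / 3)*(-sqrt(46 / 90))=-2*sqrt(115) / 9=-2.38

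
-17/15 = -1.13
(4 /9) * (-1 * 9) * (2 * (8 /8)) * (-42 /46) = 7.30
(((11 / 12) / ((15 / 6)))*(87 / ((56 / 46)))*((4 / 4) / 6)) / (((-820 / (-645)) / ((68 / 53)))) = 5363347 / 1216880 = 4.41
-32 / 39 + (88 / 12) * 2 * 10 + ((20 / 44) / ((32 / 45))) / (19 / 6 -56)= 105772857 / 725296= 145.83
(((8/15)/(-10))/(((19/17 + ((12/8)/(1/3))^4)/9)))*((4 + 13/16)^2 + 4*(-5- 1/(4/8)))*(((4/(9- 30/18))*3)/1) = 568701/61512550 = 0.01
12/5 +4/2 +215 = 1097/5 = 219.40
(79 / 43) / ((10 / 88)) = 3476 / 215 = 16.17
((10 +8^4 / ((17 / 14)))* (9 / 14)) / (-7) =-310.70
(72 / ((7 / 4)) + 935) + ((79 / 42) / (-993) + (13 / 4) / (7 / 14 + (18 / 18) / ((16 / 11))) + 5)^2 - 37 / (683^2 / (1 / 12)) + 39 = 157439228347584702605 / 146458874170406322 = 1074.97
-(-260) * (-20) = -5200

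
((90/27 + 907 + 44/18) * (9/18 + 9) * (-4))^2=97450108900/81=1203087764.20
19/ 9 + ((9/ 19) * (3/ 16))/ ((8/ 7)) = 47909/ 21888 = 2.19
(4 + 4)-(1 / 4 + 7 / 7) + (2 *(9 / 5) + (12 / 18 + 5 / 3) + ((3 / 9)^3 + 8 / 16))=7139 / 540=13.22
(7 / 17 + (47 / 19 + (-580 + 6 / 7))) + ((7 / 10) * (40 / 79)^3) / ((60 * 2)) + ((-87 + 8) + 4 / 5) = -10943443018397 / 16721417685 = -654.46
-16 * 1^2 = -16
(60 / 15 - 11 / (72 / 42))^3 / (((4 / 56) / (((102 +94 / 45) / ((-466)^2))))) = -199916633 / 2110756320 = -0.09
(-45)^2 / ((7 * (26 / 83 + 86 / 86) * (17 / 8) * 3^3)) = 49800 / 12971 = 3.84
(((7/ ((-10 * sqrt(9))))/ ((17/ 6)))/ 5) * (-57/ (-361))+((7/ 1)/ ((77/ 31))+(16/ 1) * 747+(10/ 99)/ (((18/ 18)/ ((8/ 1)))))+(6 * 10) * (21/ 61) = 11976.28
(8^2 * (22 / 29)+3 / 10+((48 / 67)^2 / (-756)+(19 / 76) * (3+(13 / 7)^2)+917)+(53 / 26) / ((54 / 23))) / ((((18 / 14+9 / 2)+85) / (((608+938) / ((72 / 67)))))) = 33518483382119297 / 2184369019560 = 15344.70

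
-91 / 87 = -1.05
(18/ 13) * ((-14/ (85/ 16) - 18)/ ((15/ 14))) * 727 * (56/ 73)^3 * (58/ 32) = -34094582930688/ 2149318925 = -15862.97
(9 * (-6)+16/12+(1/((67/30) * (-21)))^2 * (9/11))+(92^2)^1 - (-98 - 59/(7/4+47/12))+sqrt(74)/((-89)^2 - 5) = sqrt(74)/7916+1051320582397/123398121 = 8519.75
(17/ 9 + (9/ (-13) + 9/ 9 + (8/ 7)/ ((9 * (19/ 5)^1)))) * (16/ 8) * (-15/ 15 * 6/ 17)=-46268/ 29393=-1.57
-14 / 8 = -7 / 4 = -1.75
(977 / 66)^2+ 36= 1111345 / 4356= 255.13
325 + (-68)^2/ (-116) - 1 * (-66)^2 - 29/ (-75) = -8853284/ 2175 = -4070.48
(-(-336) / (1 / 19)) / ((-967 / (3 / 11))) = -19152 / 10637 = -1.80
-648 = -648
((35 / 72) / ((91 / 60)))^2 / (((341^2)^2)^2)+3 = 3336917672851070572985917 / 1112305890950356857661764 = 3.00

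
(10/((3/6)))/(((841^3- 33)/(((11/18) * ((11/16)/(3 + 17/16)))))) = 121/34797162348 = 0.00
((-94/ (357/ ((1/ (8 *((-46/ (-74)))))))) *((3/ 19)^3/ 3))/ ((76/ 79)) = -412143/ 5707017232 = -0.00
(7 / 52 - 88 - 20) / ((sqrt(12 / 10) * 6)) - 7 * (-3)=21 - 5609 * sqrt(30) / 1872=4.59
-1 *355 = -355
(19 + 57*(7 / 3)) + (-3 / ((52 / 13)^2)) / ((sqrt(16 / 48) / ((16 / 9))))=152-sqrt(3) / 3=151.42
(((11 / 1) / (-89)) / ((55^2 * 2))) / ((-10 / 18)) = 9 / 244750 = 0.00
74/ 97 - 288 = -27862/ 97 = -287.24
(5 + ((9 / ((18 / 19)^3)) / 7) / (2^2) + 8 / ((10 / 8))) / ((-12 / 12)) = -1068503 / 90720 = -11.78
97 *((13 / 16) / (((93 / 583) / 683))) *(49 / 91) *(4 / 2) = 270370331 / 744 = 363400.98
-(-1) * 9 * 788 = 7092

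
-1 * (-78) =78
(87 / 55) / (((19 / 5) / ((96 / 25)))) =8352 / 5225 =1.60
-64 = -64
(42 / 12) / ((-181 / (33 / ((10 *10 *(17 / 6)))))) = -693 / 307700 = -0.00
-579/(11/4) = -2316/11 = -210.55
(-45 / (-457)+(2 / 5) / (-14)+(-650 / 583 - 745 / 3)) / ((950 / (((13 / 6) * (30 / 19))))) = -90693501509 / 100990670550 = -0.90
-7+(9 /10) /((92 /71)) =-5801 /920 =-6.31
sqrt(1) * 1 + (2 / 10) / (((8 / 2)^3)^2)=20481 / 20480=1.00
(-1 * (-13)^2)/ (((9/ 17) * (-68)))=169/ 36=4.69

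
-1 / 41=-0.02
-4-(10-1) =-13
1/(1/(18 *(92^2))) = 152352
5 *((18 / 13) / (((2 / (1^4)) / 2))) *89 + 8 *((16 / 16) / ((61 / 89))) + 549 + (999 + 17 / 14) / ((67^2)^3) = 17639549238383791 / 14989088937914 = 1176.83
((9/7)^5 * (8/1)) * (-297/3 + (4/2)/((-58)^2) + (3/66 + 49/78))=-5586011386740/2021260241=-2763.63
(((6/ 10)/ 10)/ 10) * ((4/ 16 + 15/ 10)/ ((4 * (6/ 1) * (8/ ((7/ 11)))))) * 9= 441/ 1408000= 0.00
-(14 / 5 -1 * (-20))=-114 / 5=-22.80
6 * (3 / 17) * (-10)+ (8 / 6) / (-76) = -10277 / 969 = -10.61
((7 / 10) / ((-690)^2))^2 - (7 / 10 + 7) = -174536831699951 / 22667121000000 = -7.70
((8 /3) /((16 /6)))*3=3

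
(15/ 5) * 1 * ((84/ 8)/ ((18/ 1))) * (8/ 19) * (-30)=-420/ 19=-22.11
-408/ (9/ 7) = -952/ 3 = -317.33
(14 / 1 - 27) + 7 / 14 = -25 / 2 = -12.50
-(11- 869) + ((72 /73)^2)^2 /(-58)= 706591595634 /823548989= 857.98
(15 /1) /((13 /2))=30 /13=2.31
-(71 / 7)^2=-5041 / 49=-102.88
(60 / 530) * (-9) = -54 / 53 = -1.02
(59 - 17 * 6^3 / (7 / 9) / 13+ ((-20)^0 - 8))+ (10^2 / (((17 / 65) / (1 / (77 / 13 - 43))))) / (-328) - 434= -45560159105 / 61143628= -745.13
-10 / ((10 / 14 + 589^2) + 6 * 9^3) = -7 / 245907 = -0.00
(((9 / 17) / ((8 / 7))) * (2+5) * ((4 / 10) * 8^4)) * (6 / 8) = 338688 / 85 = 3984.56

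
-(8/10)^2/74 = -8/925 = -0.01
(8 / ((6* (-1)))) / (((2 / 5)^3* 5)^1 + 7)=-0.18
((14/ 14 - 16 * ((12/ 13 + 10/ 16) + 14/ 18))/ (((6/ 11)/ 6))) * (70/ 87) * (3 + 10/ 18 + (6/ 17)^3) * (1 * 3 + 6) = -519257908400/ 50009427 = -10383.20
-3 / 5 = -0.60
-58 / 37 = -1.57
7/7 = 1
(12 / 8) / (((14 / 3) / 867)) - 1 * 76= 5675 / 28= 202.68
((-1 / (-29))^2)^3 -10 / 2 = -2974116604 / 594823321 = -5.00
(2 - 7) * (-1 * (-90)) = -450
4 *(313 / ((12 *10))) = 313 / 30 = 10.43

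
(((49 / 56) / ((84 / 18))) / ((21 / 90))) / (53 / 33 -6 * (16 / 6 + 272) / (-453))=224235 / 1463336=0.15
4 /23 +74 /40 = 931 /460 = 2.02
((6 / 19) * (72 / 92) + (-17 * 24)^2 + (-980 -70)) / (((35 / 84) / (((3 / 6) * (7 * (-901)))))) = -2735447795892 / 2185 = -1251921188.05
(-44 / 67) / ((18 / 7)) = -154 / 603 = -0.26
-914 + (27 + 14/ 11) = -9743/ 11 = -885.73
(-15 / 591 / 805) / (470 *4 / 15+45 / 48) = -48 / 192236737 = -0.00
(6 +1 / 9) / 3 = 55 / 27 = 2.04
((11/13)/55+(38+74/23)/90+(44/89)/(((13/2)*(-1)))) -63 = -1922216/30705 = -62.60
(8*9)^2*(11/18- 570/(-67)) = 3167136/67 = 47270.69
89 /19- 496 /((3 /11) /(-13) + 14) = -30.80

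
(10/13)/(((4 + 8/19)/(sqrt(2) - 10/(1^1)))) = -1.49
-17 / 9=-1.89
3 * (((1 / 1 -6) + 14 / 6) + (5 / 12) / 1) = -27 / 4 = -6.75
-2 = -2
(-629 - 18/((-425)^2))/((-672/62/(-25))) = -503143919/346800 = -1450.82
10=10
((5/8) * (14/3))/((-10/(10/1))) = -35/12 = -2.92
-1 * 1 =-1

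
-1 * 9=-9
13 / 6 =2.17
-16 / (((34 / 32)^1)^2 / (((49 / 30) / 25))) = -100352 / 108375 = -0.93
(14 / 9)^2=196 / 81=2.42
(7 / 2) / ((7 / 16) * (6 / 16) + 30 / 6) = 448 / 661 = 0.68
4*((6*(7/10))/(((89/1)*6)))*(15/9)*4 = 56/267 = 0.21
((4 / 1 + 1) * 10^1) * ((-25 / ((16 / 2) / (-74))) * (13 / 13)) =23125 / 2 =11562.50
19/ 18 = 1.06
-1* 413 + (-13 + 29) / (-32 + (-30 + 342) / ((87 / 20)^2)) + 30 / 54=-9102259 / 22014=-413.48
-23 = -23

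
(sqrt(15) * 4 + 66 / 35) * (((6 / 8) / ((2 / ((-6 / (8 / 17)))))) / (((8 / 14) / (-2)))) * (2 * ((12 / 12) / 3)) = 1683 / 80 + 357 * sqrt(15) / 8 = 193.87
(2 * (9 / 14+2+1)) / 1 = 51 / 7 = 7.29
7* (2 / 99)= 14 / 99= 0.14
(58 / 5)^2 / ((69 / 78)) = 87464 / 575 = 152.11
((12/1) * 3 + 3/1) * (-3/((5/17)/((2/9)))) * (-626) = 276692/5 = 55338.40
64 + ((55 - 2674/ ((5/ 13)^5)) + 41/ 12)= -11909459159/ 37500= -317585.58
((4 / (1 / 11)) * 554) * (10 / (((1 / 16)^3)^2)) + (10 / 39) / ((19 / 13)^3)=84151990820538010 / 20577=4089614172160.08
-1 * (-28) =28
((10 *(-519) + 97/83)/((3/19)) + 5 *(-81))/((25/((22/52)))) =-562.99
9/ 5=1.80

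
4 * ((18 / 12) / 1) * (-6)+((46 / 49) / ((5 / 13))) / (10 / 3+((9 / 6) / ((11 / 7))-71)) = -36.04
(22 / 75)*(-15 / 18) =-11 / 45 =-0.24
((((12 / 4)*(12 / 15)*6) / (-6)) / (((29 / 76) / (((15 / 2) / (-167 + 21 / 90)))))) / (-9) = -0.03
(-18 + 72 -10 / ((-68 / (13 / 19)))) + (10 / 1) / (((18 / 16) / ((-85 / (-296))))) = 12187117 / 215118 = 56.65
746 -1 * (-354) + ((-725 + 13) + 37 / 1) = 425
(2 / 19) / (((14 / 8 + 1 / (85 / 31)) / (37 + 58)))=3400 / 719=4.73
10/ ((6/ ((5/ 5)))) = 5/ 3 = 1.67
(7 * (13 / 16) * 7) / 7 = 91 / 16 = 5.69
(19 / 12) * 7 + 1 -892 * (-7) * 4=299857 / 12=24988.08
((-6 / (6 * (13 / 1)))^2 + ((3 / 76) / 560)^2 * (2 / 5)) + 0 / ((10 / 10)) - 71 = -54331551230479 / 765296896000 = -70.99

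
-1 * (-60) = 60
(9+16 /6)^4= 18526.23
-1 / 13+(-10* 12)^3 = -22464001 / 13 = -1728000.08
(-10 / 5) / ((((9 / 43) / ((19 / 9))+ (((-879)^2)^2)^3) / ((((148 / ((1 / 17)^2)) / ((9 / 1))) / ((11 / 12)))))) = -8222288 / 168703300916849741592426123667299475761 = -0.00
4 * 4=16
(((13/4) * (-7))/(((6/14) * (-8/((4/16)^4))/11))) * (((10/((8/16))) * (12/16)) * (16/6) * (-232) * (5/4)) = -5080075/1536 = -3307.34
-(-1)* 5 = 5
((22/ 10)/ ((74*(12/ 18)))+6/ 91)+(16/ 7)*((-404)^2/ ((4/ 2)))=12561110803/ 67340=186532.68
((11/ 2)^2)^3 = 1771561/ 64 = 27680.64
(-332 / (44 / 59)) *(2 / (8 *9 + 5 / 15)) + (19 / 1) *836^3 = 26498717291386 / 2387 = 11101264051.69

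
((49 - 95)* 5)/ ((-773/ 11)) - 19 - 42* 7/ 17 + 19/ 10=-31.12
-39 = -39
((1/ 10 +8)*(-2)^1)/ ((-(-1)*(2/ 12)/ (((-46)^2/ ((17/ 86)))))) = -88440336/ 85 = -1040474.54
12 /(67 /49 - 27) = -147 /314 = -0.47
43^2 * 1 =1849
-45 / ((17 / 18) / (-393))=18725.29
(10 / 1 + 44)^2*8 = 23328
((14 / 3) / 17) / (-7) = -2 / 51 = -0.04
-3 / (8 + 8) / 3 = -1 / 16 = -0.06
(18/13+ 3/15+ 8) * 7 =4361/65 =67.09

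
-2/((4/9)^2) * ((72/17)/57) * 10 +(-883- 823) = -553468/323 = -1713.52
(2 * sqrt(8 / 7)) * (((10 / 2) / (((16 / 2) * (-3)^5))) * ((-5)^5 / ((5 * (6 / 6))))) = 3125 * sqrt(14) / 3402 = 3.44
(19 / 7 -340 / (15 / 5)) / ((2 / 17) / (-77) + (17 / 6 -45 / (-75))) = -4344010 / 134767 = -32.23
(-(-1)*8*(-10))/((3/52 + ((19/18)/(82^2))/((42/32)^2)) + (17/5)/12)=-69387645600/295866119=-234.52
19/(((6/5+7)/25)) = 2375/41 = 57.93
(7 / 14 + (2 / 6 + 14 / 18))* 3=29 / 6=4.83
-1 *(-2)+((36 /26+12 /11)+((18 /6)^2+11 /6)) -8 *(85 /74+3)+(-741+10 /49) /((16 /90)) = -26039086499 /6222216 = -4184.86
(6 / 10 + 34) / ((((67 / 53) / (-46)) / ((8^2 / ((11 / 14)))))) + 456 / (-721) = -272474432744 / 2656885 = -102554.09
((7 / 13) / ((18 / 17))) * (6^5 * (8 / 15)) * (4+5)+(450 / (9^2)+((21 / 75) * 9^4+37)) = 61018574 / 2925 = 20861.05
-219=-219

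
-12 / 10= -1.20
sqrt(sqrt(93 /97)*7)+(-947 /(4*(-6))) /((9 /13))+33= 92.61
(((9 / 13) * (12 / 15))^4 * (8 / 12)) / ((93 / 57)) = 21275136 / 553369375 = 0.04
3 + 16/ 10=23/ 5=4.60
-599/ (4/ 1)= -599/ 4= -149.75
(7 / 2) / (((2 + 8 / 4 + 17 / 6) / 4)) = 84 / 41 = 2.05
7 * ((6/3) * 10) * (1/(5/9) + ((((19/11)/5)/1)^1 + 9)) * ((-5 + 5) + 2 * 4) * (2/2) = 137312/11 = 12482.91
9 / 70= 0.13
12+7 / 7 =13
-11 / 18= -0.61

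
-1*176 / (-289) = 176 / 289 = 0.61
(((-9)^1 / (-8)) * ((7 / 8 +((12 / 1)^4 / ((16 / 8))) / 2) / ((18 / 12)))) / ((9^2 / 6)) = 41479 / 144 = 288.05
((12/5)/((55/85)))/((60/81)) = 1377/275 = 5.01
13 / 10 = 1.30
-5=-5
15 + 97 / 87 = 1402 / 87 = 16.11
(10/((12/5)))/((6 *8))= 25/288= 0.09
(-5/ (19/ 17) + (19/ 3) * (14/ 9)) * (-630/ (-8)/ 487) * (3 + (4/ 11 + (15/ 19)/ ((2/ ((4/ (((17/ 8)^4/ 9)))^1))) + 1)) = 710849342140/ 161519340917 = 4.40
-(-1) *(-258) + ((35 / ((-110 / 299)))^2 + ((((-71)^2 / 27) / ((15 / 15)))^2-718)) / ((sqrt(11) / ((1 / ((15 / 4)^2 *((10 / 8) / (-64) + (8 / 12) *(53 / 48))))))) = -258 + 15605156328448 *sqrt(11) / 40049091225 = 1034.33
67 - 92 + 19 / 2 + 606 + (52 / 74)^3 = 59856345 / 101306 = 590.85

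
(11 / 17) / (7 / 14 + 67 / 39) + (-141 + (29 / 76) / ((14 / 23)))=-438346025 / 3129224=-140.08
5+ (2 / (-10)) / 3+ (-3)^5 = -3571 / 15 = -238.07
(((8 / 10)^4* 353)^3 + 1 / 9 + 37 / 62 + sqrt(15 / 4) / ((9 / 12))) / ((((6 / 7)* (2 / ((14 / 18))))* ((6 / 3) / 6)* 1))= 49* sqrt(15) / 54 + 20177826934770743819 / 4904296875000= 4114319.48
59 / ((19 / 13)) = 767 / 19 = 40.37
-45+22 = -23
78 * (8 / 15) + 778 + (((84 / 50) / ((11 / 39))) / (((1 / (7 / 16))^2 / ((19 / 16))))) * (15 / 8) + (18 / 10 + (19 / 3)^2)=1401502247 / 1622016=864.05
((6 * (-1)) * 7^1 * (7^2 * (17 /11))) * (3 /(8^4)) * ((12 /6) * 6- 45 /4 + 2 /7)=-217413 /90112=-2.41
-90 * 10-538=-1438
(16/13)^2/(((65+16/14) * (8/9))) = 0.03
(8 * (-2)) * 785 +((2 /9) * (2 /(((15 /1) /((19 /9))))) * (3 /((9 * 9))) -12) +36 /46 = -9485170342 /754515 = -12571.22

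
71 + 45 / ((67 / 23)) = 5792 / 67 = 86.45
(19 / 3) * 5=95 / 3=31.67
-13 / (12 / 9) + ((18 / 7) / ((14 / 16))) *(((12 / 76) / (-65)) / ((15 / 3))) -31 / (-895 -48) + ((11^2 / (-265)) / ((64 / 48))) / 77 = -294070152821 / 30244791850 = -9.72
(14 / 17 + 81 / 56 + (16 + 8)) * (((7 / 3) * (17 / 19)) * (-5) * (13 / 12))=-1625585 / 5472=-297.07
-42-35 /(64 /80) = -343 /4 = -85.75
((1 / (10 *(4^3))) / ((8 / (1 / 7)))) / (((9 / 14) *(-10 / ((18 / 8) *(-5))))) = 1 / 20480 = 0.00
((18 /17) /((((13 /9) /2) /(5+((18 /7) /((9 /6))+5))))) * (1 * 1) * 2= 53136 /1547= 34.35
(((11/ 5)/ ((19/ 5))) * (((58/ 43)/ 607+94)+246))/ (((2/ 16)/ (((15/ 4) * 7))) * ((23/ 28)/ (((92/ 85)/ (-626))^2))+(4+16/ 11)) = 116176803078336/ 775472891989225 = 0.15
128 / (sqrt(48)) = 32 * sqrt(3) / 3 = 18.48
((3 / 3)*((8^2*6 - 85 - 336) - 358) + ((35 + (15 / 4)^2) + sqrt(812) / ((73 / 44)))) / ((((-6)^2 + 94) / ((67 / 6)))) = -28.24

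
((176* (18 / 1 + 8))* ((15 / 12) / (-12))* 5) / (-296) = 3575 / 444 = 8.05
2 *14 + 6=34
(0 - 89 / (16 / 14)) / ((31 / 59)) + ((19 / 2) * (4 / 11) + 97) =-130287 / 2728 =-47.76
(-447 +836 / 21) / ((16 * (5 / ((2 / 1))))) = -8551 / 840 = -10.18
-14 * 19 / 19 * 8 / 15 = -112 / 15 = -7.47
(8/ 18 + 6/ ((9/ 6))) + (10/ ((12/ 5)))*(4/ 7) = 430/ 63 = 6.83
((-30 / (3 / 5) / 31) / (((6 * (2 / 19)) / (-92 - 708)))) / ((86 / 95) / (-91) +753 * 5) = 1642550000 / 3026995527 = 0.54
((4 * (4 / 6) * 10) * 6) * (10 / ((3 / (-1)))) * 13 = -20800 / 3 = -6933.33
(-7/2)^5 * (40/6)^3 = -4201750/27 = -155620.37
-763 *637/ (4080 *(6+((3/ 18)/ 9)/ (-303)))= -1325406537/ 66756280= -19.85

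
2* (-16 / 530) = -16 / 265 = -0.06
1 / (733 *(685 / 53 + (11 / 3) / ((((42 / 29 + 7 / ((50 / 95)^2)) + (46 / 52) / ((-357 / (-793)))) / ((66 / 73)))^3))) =539919117314513978845426948441 / 5115065980375250877845516574244685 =0.00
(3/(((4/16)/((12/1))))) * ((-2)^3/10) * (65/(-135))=832/15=55.47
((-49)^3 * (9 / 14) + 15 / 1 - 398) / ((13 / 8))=-608116 / 13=-46778.15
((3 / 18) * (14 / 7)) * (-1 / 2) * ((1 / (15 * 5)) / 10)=-0.00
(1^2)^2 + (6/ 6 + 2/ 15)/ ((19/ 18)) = 197/ 95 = 2.07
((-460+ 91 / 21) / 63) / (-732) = 1367 / 138348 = 0.01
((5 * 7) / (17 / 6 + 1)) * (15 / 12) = 525 / 46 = 11.41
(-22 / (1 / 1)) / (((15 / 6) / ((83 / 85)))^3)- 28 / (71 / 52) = -118915800352 / 5450359375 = -21.82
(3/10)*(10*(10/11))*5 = 150/11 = 13.64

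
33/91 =0.36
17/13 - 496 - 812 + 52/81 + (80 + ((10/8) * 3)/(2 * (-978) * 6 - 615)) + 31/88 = -467601091775/381497688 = -1225.70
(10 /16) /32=5 /256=0.02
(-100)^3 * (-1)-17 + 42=1000025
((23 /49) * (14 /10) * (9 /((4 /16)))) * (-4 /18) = -184 /35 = -5.26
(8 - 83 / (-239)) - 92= -19993 / 239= -83.65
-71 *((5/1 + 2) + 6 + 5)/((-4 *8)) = 639/16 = 39.94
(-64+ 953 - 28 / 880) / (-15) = -65191 / 1100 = -59.26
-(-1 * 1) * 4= 4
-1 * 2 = -2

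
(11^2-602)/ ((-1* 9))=481/ 9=53.44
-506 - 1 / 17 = -8603 / 17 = -506.06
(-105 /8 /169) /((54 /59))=-0.08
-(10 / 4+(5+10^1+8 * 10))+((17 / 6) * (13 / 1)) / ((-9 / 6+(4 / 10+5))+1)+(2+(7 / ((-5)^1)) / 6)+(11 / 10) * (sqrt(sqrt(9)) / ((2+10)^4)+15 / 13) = -553853 / 6370+11 * sqrt(3) / 207360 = -86.95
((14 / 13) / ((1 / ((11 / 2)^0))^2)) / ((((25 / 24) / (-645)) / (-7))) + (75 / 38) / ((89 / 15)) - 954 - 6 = 815162181 / 219830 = 3708.15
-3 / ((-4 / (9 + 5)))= 21 / 2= 10.50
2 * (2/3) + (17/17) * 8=28/3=9.33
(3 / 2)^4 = 81 / 16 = 5.06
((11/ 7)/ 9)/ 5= 11/ 315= 0.03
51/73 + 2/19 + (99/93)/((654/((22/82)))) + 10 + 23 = 12991246935/384307186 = 33.80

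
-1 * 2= -2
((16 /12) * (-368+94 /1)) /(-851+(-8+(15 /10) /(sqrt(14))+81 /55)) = 0.43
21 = 21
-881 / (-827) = 1.07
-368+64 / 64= -367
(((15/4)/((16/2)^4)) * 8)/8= 15/16384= 0.00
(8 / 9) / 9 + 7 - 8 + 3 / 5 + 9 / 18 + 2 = 1781 / 810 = 2.20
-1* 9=-9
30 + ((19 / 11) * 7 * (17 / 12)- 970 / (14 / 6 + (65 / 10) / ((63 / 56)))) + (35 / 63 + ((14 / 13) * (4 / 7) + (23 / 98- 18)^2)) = 110224179311 / 451152702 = 244.32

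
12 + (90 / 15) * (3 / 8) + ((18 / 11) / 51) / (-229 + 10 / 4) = 1609493 / 112948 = 14.25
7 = 7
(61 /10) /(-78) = -61 /780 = -0.08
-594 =-594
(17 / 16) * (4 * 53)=225.25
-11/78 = -0.14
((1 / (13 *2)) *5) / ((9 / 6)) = 5 / 39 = 0.13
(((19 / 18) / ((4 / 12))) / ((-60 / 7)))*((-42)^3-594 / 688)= 376634853 / 13760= 27371.72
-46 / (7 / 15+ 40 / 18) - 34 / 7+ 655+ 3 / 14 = 1072725 / 1694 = 633.25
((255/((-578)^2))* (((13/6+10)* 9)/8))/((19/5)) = 0.00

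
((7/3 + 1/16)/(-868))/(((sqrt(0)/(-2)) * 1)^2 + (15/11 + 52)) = -1265/24456768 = -0.00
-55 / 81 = -0.68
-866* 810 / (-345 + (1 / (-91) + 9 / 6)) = 127665720 / 62519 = 2042.03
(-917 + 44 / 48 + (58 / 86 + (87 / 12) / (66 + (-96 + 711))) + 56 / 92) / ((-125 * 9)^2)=-410746007 / 568273218750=-0.00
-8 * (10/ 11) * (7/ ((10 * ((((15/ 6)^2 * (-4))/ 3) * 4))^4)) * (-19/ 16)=10773/ 2200000000000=0.00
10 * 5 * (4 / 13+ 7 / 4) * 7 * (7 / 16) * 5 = 655375 / 416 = 1575.42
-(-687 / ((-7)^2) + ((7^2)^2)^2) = -282474562 / 49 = -5764786.98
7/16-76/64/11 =29/88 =0.33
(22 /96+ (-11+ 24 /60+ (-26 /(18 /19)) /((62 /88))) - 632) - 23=-15720517 /22320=-704.32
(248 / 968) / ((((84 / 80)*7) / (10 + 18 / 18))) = 620 / 1617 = 0.38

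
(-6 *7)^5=-130691232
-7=-7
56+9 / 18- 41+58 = 147 / 2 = 73.50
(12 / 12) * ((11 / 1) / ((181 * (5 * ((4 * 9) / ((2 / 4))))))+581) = 37857971 / 65160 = 581.00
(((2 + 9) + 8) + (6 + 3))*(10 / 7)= 40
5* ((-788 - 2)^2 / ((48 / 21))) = 5460875 / 4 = 1365218.75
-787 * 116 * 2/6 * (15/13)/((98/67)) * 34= -816182.01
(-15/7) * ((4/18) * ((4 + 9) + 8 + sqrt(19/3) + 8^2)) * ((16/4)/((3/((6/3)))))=-6800/63 - 80 * sqrt(57)/189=-111.13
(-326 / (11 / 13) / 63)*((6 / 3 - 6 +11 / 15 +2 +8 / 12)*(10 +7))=72046 / 1155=62.38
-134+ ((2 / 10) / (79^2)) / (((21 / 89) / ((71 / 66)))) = -5795511101 / 43250130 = -134.00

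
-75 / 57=-25 / 19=-1.32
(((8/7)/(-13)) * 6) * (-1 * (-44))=-2112/91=-23.21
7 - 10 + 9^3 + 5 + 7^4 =3132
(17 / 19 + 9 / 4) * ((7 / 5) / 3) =1673 / 1140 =1.47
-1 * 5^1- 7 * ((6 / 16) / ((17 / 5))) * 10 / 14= -755 / 136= -5.55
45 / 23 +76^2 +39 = 133790 / 23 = 5816.96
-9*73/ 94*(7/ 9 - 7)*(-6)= -260.94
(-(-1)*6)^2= 36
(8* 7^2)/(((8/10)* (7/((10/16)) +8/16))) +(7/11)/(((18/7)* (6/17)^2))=4064893/92664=43.87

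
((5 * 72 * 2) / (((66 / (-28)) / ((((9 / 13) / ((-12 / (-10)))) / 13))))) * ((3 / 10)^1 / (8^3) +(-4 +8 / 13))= 70950915 / 1546688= 45.87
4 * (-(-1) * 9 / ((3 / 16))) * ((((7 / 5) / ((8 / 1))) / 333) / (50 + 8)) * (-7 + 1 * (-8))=-28 / 1073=-0.03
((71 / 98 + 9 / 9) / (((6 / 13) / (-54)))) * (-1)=19773 / 98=201.77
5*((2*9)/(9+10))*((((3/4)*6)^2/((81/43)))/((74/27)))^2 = 60656445/832352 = 72.87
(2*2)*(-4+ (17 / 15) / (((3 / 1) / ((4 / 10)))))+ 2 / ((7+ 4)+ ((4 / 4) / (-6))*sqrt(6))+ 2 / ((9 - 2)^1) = -681826 / 45675+ 2*sqrt(6) / 725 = -14.92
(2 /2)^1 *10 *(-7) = -70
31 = 31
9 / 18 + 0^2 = 1 / 2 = 0.50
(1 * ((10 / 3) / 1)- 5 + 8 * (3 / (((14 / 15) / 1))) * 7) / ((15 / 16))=1712 / 9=190.22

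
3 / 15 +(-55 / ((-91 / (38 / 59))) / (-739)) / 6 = 11897848 / 59515365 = 0.20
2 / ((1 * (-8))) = -1 / 4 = -0.25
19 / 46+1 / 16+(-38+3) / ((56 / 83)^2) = -787335 / 10304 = -76.41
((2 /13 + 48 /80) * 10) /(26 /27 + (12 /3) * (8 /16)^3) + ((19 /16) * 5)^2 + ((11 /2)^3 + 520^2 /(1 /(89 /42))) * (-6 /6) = -3164263003297 /5521152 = -573116.44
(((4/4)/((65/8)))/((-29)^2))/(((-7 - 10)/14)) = -112/929305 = -0.00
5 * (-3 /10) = -3 /2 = -1.50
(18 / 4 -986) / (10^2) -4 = -2763 / 200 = -13.82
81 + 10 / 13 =81.77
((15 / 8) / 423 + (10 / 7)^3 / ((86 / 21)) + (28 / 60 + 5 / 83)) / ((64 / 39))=15941330821 / 21041681920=0.76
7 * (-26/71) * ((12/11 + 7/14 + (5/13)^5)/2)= -91448035/44612282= -2.05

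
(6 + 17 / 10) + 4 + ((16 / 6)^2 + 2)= 1873 / 90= 20.81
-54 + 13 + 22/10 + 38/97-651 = -334363/485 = -689.41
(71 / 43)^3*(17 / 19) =6084487 / 1510633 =4.03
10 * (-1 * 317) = -3170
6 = 6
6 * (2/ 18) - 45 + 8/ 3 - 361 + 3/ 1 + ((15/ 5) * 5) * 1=-1154/ 3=-384.67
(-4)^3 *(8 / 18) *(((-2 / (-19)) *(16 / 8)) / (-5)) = 1024 / 855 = 1.20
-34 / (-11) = 34 / 11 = 3.09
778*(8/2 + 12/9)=12448/3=4149.33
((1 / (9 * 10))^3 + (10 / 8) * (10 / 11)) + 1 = 17131511 / 8019000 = 2.14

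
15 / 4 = 3.75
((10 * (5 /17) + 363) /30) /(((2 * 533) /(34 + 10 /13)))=702973 /1766895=0.40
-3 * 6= -18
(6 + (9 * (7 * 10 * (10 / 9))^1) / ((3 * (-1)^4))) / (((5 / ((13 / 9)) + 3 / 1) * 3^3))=4667 / 3402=1.37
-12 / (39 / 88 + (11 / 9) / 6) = -28512 / 1537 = -18.55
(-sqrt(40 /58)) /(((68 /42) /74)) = -1554 * sqrt(145) /493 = -37.96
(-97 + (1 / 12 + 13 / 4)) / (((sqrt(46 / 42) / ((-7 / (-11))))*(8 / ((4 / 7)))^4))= -281*sqrt(483) / 4165392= -0.00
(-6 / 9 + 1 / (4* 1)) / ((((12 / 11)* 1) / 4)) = -55 / 36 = -1.53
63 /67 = 0.94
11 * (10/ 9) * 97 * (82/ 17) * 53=46371820/ 153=303083.79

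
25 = 25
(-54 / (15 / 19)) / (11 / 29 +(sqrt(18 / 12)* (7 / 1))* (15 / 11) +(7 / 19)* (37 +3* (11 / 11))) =-379827087156 / 33732396235 +23985086202* sqrt(6) / 6746479247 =-2.55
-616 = -616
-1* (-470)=470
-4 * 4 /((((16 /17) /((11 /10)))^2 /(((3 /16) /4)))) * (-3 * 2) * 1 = 314721 /51200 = 6.15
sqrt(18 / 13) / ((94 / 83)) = 249 * sqrt(26) / 1222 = 1.04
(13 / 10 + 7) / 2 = 83 / 20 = 4.15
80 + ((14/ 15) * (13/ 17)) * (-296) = -33472/ 255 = -131.26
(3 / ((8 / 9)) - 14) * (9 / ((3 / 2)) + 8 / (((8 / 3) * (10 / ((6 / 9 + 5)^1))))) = -1309 / 16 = -81.81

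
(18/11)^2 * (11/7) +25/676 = 220949/52052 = 4.24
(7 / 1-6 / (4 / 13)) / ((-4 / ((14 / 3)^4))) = 120050 / 81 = 1482.10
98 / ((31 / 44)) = 4312 / 31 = 139.10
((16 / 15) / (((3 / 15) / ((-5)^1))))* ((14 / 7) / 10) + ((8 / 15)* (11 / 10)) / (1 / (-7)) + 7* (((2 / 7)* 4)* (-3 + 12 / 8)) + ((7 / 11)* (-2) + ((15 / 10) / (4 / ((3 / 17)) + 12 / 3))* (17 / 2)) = -391329 / 17600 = -22.23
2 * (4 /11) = 0.73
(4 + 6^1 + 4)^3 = 2744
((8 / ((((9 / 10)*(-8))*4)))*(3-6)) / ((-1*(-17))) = 5 / 102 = 0.05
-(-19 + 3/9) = 18.67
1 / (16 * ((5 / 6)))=3 / 40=0.08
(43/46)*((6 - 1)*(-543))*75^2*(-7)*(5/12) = 7661390625/184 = 41637992.53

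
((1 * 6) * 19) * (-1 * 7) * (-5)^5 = 2493750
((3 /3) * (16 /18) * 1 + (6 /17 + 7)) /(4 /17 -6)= -1261 /882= -1.43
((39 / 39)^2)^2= 1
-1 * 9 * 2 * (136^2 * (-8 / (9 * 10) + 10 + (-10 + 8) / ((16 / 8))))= -14833792 / 5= -2966758.40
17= 17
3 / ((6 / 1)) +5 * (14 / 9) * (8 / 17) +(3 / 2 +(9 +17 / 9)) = 844 / 51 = 16.55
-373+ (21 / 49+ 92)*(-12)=-10375 / 7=-1482.14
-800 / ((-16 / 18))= 900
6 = 6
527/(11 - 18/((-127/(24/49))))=3279521/68885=47.61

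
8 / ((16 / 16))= 8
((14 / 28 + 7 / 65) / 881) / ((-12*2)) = -79 / 2748720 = -0.00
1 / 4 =0.25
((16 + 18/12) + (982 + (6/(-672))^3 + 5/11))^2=238810833011205525625/238832544907264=999909.09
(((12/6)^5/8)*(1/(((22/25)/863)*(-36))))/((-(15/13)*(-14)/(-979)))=6603.78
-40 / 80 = -1 / 2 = -0.50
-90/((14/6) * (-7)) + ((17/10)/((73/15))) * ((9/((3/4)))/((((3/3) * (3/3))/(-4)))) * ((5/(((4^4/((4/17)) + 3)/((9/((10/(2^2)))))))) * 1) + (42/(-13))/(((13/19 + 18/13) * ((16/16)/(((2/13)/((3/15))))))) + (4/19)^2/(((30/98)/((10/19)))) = 4288970900710/1043924525007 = 4.11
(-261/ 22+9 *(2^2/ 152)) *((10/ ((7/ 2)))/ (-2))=24300/ 1463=16.61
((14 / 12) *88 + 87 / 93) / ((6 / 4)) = 19270 / 279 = 69.07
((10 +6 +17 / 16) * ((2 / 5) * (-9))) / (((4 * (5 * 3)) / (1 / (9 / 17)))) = -1547 / 800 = -1.93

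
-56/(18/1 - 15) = -56/3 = -18.67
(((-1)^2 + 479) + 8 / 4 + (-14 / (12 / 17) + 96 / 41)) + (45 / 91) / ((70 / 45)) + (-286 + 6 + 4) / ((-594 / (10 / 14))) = 1202704402 / 2585583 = 465.16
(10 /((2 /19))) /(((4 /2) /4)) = 190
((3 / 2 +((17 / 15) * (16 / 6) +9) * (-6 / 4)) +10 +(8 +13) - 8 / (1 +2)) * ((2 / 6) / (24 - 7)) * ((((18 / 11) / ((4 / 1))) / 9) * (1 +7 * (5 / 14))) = 413 / 11220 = 0.04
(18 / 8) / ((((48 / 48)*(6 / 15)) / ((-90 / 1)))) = -2025 / 4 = -506.25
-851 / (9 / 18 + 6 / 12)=-851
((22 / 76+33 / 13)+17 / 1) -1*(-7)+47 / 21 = 301531 / 10374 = 29.07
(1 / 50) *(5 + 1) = 3 / 25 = 0.12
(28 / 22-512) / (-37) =5618 / 407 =13.80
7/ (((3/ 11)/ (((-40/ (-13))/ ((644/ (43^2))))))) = 203390/ 897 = 226.74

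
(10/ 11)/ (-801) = -10/ 8811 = -0.00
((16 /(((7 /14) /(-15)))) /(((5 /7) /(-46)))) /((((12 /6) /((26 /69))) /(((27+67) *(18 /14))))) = 703872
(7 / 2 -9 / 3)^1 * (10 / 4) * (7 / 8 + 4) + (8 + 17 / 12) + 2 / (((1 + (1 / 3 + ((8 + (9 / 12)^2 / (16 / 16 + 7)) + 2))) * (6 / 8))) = 6618635 / 420384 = 15.74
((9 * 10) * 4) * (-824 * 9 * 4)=-10679040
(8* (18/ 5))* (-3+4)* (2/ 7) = 288/ 35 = 8.23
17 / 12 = 1.42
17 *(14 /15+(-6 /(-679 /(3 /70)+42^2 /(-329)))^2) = 297127107454477 /18726495493335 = 15.87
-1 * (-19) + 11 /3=68 /3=22.67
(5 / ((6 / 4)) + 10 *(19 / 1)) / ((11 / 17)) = 9860 / 33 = 298.79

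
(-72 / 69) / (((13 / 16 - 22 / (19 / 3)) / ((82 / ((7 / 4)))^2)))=784932864 / 911743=860.91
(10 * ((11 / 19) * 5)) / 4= 275 / 38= 7.24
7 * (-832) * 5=-29120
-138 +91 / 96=-13157 / 96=-137.05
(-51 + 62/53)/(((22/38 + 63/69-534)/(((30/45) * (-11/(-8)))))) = 0.09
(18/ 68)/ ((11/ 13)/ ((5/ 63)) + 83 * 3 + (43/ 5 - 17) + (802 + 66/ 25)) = 2925/ 11667712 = 0.00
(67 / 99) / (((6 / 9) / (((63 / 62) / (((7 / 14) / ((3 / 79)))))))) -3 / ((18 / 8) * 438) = 2665441 / 35397846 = 0.08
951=951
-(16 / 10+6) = -38 / 5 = -7.60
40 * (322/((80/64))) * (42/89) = 432768/89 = 4862.56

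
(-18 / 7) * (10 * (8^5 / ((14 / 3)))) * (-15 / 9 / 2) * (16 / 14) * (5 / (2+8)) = 29491200 / 343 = 85980.17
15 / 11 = 1.36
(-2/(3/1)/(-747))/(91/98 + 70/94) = 1316/2467341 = 0.00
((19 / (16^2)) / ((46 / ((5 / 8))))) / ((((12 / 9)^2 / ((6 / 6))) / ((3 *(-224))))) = -17955 / 47104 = -0.38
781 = 781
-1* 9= -9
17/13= 1.31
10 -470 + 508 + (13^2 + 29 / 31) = 6756 / 31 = 217.94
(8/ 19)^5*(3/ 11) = 98304/ 27237089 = 0.00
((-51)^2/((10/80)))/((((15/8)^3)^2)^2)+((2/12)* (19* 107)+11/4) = 20332933980620153/57665039062500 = 352.60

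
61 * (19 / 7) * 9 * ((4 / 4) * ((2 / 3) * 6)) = 41724 / 7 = 5960.57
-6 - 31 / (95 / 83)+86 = 52.92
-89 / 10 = -8.90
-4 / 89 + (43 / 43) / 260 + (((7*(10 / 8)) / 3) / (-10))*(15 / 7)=-30827 / 46280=-0.67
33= 33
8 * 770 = 6160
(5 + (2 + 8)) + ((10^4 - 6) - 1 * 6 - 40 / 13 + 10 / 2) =130064 / 13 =10004.92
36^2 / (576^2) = 1 / 256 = 0.00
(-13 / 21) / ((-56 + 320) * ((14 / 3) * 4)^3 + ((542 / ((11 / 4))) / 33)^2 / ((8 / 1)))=-570999 / 1583859527992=-0.00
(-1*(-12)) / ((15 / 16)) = 64 / 5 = 12.80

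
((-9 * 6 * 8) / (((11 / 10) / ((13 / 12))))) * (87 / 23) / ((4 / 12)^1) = -4827.98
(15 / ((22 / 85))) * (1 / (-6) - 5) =-13175 / 44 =-299.43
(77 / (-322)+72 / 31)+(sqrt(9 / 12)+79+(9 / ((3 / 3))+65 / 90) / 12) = sqrt(3) / 2+12612275 / 154008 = 82.76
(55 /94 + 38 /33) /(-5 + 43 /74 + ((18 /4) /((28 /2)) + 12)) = 2790466 /12698037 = 0.22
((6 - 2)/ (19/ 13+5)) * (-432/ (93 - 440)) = 1872/ 2429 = 0.77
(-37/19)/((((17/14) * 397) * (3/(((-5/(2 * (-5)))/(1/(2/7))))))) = -74/384693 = -0.00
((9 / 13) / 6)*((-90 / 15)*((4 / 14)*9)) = -162 / 91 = -1.78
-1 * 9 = -9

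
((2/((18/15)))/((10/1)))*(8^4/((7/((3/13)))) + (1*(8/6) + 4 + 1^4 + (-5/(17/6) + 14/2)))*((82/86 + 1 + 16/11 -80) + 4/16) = -49136558971/26342316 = -1865.31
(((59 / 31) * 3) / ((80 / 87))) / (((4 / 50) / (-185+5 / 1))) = -3464775 / 248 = -13970.87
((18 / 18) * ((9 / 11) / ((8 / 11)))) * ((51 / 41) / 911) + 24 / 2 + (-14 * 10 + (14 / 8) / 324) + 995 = 41969114647 / 48406896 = 867.01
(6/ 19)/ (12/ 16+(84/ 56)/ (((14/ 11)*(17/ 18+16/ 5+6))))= 4648/ 12749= 0.36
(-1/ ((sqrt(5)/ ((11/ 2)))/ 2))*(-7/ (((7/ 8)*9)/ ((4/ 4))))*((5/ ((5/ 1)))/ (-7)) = -88*sqrt(5)/ 315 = -0.62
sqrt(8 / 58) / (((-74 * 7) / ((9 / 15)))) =-3 * sqrt(29) / 37555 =-0.00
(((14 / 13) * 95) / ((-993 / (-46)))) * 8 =489440 / 12909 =37.91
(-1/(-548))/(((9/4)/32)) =32/1233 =0.03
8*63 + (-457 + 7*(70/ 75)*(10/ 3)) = 619/ 9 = 68.78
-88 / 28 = -22 / 7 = -3.14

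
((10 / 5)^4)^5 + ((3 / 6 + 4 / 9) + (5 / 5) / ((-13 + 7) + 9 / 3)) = 1048576.61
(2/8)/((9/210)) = 35/6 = 5.83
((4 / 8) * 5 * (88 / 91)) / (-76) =-0.03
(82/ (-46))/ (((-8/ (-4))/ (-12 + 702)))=-615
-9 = -9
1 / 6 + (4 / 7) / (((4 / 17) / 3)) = 313 / 42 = 7.45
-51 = -51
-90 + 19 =-71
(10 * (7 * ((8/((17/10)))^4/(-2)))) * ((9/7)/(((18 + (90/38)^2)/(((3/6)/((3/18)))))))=-221798400000/79094387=-2804.22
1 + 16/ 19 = 35/ 19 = 1.84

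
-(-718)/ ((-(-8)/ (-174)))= -31233/ 2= -15616.50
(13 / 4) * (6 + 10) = 52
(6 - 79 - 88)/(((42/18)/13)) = -897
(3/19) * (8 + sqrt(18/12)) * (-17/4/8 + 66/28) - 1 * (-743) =1227 * sqrt(6)/8512 + 396503/532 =745.66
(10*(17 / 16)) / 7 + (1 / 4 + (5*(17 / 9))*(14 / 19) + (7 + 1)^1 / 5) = 494453 / 47880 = 10.33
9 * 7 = 63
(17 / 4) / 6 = 17 / 24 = 0.71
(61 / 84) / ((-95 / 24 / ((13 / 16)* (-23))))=3.43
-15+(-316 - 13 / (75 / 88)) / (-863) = -946031 / 64725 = -14.62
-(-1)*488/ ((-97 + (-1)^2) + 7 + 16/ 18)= -72/ 13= -5.54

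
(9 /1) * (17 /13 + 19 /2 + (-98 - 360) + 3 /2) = -52146 /13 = -4011.23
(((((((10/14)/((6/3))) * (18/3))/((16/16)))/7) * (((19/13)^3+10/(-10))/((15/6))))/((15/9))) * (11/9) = 14652/76895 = 0.19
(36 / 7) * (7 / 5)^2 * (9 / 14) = 162 / 25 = 6.48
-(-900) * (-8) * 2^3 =-57600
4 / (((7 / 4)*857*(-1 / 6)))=-96 / 5999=-0.02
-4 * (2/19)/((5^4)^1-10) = -0.00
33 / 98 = 0.34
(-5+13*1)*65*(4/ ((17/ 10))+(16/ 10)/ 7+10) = 778544/ 119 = 6542.39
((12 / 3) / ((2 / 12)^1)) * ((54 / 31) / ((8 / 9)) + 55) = 42378 / 31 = 1367.03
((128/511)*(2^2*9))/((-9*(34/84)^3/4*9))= -2408448/358649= -6.72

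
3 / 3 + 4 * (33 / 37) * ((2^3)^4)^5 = 152185638608103800869 / 37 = 4113125367786589212.68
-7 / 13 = -0.54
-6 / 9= -2 / 3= -0.67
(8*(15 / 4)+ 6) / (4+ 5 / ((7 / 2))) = 126 / 19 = 6.63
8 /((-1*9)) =-8 /9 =-0.89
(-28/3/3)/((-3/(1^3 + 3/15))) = 56/45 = 1.24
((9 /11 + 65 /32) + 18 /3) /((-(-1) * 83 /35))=109025 /29216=3.73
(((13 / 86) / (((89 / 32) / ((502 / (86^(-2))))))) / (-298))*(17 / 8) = -19082024 / 13261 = -1438.96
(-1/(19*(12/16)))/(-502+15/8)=32/228057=0.00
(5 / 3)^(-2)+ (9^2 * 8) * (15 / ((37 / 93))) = 22599333 / 925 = 24431.71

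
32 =32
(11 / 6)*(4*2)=44 / 3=14.67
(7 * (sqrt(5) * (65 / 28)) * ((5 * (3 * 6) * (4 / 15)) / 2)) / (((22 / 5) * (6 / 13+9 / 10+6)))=13.46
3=3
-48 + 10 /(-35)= -338 /7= -48.29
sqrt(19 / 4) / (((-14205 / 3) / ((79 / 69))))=-79 * sqrt(19) / 653430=-0.00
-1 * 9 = -9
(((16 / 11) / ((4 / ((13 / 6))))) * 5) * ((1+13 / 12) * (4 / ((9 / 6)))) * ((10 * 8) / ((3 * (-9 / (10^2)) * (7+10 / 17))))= -884000000 / 1034451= -854.56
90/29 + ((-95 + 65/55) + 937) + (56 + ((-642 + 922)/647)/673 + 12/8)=251076224705/277804978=903.79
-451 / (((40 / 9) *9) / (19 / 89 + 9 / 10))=-446941 / 35600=-12.55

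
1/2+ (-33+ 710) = 1355/2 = 677.50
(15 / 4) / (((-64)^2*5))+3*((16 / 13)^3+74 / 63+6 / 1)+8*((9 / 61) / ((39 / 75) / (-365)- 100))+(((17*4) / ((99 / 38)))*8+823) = 70015348644536182883 / 66119997944512512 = 1058.91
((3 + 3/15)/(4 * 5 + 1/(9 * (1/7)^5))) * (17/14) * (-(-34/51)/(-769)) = -816/457205105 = -0.00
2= 2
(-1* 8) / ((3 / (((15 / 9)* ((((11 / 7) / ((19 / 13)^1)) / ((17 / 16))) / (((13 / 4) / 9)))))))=-28160 / 2261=-12.45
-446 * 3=-1338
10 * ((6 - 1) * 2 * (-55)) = -5500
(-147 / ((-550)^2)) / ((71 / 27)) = -3969 / 21477500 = -0.00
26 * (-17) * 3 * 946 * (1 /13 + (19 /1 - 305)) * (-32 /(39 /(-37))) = 10888572937.85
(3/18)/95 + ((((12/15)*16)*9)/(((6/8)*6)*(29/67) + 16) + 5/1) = 15655631/1370850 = 11.42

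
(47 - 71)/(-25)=24/25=0.96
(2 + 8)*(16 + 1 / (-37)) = 159.73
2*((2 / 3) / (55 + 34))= 4 / 267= 0.01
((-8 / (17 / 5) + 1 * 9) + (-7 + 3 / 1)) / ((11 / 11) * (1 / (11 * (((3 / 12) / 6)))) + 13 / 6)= 2970 / 4879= 0.61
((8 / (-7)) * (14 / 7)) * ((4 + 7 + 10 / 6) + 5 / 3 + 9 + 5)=-1360 / 21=-64.76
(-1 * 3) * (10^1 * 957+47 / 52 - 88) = -1479333 / 52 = -28448.71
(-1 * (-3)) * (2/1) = 6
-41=-41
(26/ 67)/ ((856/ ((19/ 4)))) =247/ 114704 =0.00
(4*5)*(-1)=-20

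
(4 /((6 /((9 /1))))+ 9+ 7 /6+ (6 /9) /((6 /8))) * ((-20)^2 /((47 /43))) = 2640200 /423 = 6241.61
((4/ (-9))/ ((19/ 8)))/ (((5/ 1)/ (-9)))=32/ 95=0.34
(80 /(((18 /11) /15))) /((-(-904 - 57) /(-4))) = -8800 /2883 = -3.05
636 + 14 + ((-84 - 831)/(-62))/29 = 1169615/1798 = 650.51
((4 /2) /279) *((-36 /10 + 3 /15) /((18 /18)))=-34 /1395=-0.02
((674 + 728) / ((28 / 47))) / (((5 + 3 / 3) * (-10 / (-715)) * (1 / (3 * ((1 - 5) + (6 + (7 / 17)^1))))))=193168261 / 952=202907.84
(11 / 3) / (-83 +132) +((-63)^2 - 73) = 572723 / 147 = 3896.07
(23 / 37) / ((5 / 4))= 92 / 185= 0.50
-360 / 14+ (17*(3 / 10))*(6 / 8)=-6129 / 280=-21.89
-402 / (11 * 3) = -134 / 11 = -12.18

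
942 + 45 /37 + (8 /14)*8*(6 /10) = 1225017 /1295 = 945.96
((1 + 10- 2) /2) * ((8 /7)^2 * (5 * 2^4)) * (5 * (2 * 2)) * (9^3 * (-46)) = -15452467200 /49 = -315356473.47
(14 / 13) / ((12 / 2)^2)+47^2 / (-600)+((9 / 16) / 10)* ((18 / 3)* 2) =-8707 / 2925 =-2.98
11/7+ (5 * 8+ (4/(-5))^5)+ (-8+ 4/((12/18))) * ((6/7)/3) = 40.67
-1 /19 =-0.05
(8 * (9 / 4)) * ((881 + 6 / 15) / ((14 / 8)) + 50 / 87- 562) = -1055424 / 1015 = -1039.83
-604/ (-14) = 302/ 7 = 43.14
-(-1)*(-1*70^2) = -4900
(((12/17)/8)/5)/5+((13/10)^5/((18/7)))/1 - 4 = -78108133/30600000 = -2.55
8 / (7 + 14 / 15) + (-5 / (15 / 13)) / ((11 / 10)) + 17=55249 / 3927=14.07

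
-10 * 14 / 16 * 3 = -105 / 4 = -26.25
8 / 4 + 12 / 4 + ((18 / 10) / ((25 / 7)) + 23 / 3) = 4939 / 375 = 13.17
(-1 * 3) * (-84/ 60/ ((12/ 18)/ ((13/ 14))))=117/ 20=5.85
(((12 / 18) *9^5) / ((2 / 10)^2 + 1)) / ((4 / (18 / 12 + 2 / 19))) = 15190.57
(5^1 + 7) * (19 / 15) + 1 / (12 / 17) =997 / 60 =16.62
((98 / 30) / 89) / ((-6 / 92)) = -2254 / 4005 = -0.56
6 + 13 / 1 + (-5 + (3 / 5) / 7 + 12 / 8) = 1091 / 70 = 15.59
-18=-18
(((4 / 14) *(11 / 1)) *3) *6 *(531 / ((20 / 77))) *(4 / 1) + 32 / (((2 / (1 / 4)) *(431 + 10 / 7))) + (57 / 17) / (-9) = 119026426049 / 257295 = 462606.84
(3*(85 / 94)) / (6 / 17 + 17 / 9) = 39015 / 32242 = 1.21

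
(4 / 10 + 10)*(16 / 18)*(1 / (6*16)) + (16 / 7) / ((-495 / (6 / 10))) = 4861 / 51975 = 0.09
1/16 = 0.06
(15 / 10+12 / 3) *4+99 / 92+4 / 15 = 32213 / 1380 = 23.34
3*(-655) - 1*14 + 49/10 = -1974.10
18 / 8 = 9 / 4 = 2.25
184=184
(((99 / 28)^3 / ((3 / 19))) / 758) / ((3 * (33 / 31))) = 1924263 / 16639616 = 0.12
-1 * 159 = -159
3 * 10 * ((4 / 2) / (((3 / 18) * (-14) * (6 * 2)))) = -15 / 7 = -2.14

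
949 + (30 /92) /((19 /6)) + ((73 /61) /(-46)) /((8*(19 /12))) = 101200733 /106628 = 949.10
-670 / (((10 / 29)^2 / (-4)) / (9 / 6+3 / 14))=1352328 / 35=38637.94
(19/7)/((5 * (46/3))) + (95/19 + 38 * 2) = 130467/1610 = 81.04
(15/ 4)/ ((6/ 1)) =5/ 8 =0.62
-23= -23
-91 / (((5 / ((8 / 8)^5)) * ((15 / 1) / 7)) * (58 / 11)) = -7007 / 4350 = -1.61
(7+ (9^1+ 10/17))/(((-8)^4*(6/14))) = 329/34816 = 0.01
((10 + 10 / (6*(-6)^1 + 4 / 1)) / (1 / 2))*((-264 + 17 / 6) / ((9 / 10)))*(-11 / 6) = 13358675 / 1296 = 10307.62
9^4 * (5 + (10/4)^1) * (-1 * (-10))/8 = 492075/8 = 61509.38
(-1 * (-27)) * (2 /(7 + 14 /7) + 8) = 222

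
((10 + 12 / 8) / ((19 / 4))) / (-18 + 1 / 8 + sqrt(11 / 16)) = -4784 / 35245 -736 *sqrt(11) / 387695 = -0.14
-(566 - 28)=-538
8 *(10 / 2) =40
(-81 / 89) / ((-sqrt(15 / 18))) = 81*sqrt(30) / 445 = 1.00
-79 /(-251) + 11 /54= 7027 /13554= 0.52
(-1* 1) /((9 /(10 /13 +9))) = -127 /117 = -1.09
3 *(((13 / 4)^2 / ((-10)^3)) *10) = -0.32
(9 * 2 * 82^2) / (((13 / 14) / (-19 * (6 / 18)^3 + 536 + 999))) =7799355872 / 39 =199983483.90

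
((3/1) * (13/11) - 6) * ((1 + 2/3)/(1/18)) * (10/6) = -1350/11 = -122.73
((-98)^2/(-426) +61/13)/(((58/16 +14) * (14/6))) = -395464/911001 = -0.43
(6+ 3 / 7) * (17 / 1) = 765 / 7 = 109.29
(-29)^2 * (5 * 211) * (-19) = -16857845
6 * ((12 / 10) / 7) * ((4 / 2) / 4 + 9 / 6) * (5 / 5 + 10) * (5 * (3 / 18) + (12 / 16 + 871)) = 19745.31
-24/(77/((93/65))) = -2232/5005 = -0.45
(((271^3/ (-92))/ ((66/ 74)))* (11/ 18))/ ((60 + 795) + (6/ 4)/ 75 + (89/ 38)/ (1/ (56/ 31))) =-10843385555575/ 62857468476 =-172.51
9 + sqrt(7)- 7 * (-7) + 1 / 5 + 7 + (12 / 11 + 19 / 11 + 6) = sqrt(7) + 4071 / 55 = 76.66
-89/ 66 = -1.35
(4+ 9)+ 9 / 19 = 256 / 19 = 13.47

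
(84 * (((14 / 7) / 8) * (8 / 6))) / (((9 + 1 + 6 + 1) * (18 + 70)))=7 / 374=0.02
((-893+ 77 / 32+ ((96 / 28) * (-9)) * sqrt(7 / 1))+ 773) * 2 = -3763 / 16 -432 * sqrt(7) / 7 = -398.47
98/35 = 14/5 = 2.80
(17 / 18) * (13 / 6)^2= 2873 / 648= 4.43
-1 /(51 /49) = -49 /51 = -0.96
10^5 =100000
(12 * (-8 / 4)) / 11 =-24 / 11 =-2.18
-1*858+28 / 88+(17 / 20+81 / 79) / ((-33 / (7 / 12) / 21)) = -179023307 / 208560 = -858.38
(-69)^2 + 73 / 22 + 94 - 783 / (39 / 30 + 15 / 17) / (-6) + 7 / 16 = 4918.55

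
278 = 278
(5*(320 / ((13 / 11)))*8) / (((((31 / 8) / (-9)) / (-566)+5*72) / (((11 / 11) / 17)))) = 5737881600 / 3242235971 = 1.77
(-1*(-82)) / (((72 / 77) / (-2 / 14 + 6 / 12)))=2255 / 72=31.32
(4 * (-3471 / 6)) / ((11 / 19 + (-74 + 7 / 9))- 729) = 395694 / 137081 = 2.89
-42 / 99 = -14 / 33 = -0.42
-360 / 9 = -40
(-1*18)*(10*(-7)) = 1260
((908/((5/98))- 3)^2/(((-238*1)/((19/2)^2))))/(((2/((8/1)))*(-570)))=842544.40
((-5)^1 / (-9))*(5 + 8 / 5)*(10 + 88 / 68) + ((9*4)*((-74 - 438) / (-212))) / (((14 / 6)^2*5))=9846464 / 220745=44.61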